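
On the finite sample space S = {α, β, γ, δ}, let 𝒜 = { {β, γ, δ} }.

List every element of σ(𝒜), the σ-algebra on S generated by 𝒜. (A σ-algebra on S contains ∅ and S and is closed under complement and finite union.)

Seed the family with 𝒜 together with ∅ and S: { ∅, {β, γ, δ}, S }.
Step 1: +1 →
  {α}  = S∖{β, γ, δ}
  (now 4)
Step 2 adds nothing — fixpoint reached.

Therefore σ(𝒜) = { ∅, {α}, {β, γ, δ}, S } (|σ(𝒜)| = 4).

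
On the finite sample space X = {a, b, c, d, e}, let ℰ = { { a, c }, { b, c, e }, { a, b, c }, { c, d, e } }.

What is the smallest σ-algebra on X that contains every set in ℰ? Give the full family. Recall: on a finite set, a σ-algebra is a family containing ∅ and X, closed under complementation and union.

Seed the family with ℰ together with ∅ and X: { ∅, { a, c }, { a, b, c }, { b, c, e }, { c, d, e }, X }.
Iteration 1 adds 7:
  { a, b }  = complement { c, d, e }
  { a, d }  = complement { b, c, e }
  { d, e }  = complement { a, b, c }
  { b, d, e }  = complement { a, c }
  { a, b, c, e }  = { b, c, e } ∪ { a, b, c }
  { a, c, d, e }  = { c, d, e } ∪ { a, c }
  { b, c, d, e }  = { c, d, e } ∪ { b, c, e }
  (now 13)
Iteration 2: 8 new —
  { a }  = complement { b, c, d, e }
  { b }  = complement { a, c, d, e }
  { d }  = complement { a, b, c, e }
  { a, b, d }  = { a, b } ∪ { a, d }
  { a, c, d }  = { a, d } ∪ { a, c }
  { a, d, e }  = { d, e } ∪ { a, d }
  { a, b, c, d }  = { a, b, c } ∪ { a, d }
  { a, b, d, e }  = { a, b } ∪ { d, e }
  (now 21)
Iteration 3: +6 →
  { c }  = complement { a, b, d, e }
  { e }  = complement { a, b, c, d }
  { b, c }  = complement { a, d, e }
  { b, d }  = { b } ∪ { d }
  { b, e }  = complement { a, c, d }
  { c, e }  = complement { a, b, d }
  (now 27)
Iteration 4 (5 new):
  { a, e }  = { e } ∪ { a }
  { c, d }  = { c } ∪ { d }
  { a, b, e }  = { b, e } ∪ { a, b }
  { a, c, e }  = complement { b, d }
  { b, c, d }  = { c } ∪ { b, d }
  (now 32)
Iteration 5: stable.

σ(ℰ) = { ∅, { a }, { b }, { c }, { d }, { e }, { a, b }, { a, c }, { a, d }, { a, e }, { b, c }, { b, d }, { b, e }, { c, d }, { c, e }, { d, e }, { a, b, c }, { a, b, d }, { a, b, e }, { a, c, d }, { a, c, e }, { a, d, e }, { b, c, d }, { b, c, e }, { b, d, e }, { c, d, e }, { a, b, c, d }, { a, b, c, e }, { a, b, d, e }, { a, c, d, e }, { b, c, d, e }, X }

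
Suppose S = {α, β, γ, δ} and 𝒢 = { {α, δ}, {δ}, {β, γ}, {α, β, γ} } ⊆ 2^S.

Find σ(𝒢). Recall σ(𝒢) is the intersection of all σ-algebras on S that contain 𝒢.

|σ(𝒢)| = 8.  σ(𝒢) = { ∅, {α}, {δ}, {α, δ}, {β, γ}, {α, β, γ}, {β, γ, δ}, S }

Trace:
Seed the family with 𝒢 together with ∅ and S: { ∅, {δ}, {α, δ}, {β, γ}, {α, β, γ}, S }.
Round 1 adds 1:
  {β, γ, δ}  = {β, γ} ∪ {δ}
  [7 total]
Round 2 adds 1:
  {α}  = ᶜ of {β, γ, δ}
  [8 total]
Round 3: closed — nothing new.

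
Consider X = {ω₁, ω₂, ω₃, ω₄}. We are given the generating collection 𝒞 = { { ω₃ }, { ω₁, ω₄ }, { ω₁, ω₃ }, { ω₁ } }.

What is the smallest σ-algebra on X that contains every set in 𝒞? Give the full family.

Take S₀ = 𝒞 ∪ {∅, X} = { {  }, { ω₁ }, { ω₃ }, { ω₁, ω₃ }, { ω₁, ω₄ }, X }.
Round 1: 5 new —
  { ω₂, ω₃ }  = complement { ω₁, ω₄ }
  { ω₂, ω₄ }  = complement { ω₁, ω₃ }
  { ω₁, ω₂, ω₄ }  = complement { ω₃ }
  { ω₁, ω₃, ω₄ }  = { ω₃ } ∪ { ω₁, ω₄ }
  { ω₂, ω₃, ω₄ }  = complement { ω₁ }
  (now 11)
Round 2: 2 new —
  { ω₂ }  = complement { ω₁, ω₃, ω₄ }
  { ω₁, ω₂, ω₃ }  = { ω₂, ω₃ } ∪ { ω₁, ω₃ }
  (now 13)
Round 3 (2 new):
  { ω₄ }  = complement { ω₁, ω₂, ω₃ }
  { ω₁, ω₂ }  = { ω₂ } ∪ { ω₁ }
  (now 15)
Round 4. New:
  { ω₃, ω₄ }  = complement { ω₁, ω₂ }
  (now 16)
Round 5: no new sets; the family is a σ-algebra.

Therefore σ(𝒞) = { {  }, { ω₁ }, { ω₂ }, { ω₃ }, { ω₄ }, { ω₁, ω₂ }, { ω₁, ω₃ }, { ω₁, ω₄ }, { ω₂, ω₃ }, { ω₂, ω₄ }, { ω₃, ω₄ }, { ω₁, ω₂, ω₃ }, { ω₁, ω₂, ω₄ }, { ω₁, ω₃, ω₄ }, { ω₂, ω₃, ω₄ }, X } (|σ(𝒞)| = 16).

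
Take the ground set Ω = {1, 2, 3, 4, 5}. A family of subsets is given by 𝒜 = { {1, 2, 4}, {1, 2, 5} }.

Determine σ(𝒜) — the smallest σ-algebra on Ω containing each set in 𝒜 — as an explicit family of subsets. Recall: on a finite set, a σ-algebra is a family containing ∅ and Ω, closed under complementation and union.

|σ(𝒜)| = 16.  σ(𝒜) = { ∅, {3}, {4}, {5}, {1, 2}, {3, 4}, {3, 5}, {4, 5}, {1, 2, 3}, {1, 2, 4}, {1, 2, 5}, {3, 4, 5}, {1, 2, 3, 4}, {1, 2, 3, 5}, {1, 2, 4, 5}, Ω }

Check:
Initial family (4 sets): { ∅, {1, 2, 4}, {1, 2, 5}, Ω }.
Step 1 (3 new):
  {3, 4}  = {1, 2, 5}ᶜ
  {3, 5}  = {1, 2, 4}ᶜ
  {1, 2, 4, 5}  = {1, 2, 5} ∪ {1, 2, 4}
  [7 total]
Step 2: 4 new —
  {3}  = {1, 2, 4, 5}ᶜ
  {3, 4, 5}  = {3, 4} ∪ {3, 5}
  {1, 2, 3, 4}  = {3, 4} ∪ {1, 2, 4}
  {1, 2, 3, 5}  = {1, 2, 5} ∪ {3, 5}
  [11 total]
Step 3 (3 new):
  {4}  = {1, 2, 3, 5}ᶜ
  {5}  = {1, 2, 3, 4}ᶜ
  {1, 2}  = {3, 4, 5}ᶜ
  [14 total]
Step 4 (2 new):
  {4, 5}  = {4} ∪ {5}
  {1, 2, 3}  = {3} ∪ {1, 2}
  [16 total]
Step 5 adds nothing — fixpoint reached.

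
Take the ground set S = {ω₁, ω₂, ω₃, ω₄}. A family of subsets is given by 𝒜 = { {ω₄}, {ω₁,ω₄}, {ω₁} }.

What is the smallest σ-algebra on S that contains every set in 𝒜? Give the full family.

|σ(𝒜)| = 8.  σ(𝒜) = { {}, {ω₁}, {ω₄}, {ω₁,ω₄}, {ω₂,ω₃}, {ω₁,ω₂,ω₃}, {ω₂,ω₃,ω₄}, S }

Trace:
Start: 𝒜 ∪ {∅, S} = { {}, {ω₁}, {ω₄}, {ω₁,ω₄}, S }.
Pass 1. New:
  {ω₂,ω₃}  = ᶜ of {ω₁,ω₄}
  {ω₁,ω₂,ω₃}  = ᶜ of {ω₄}
  {ω₂,ω₃,ω₄}  = ᶜ of {ω₁}
Pass 2 adds nothing — fixpoint reached.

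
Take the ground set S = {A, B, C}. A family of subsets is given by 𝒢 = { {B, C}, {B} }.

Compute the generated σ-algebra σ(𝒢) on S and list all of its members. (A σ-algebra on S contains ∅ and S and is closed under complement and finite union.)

Answer: σ(𝒢) = { ∅, {A}, {B}, {C}, {A, B}, {A, C}, {B, C}, S }

Check:
Take S₀ = 𝒢 ∪ {∅, S} = { ∅, {B}, {B, C}, S }.
Pass 1: 2 new —
  {A}  = {B, C}ᶜ
  {A, C}  = {B}ᶜ
  (now 6)
Pass 2 (1 new):
  {A, B}  = {B} ∪ {A}
  (now 7)
Pass 3: 1 new —
  {C}  = {A, B}ᶜ
  (now 8)
Pass 4: no new sets; the family is a σ-algebra.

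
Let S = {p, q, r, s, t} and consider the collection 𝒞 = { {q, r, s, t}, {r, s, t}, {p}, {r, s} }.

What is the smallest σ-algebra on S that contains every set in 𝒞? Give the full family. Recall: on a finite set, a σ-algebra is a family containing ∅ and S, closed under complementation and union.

Begin from { {}, {p}, {r, s}, {r, s, t}, {q, r, s, t}, S } (that is, 𝒞 plus ∅ and S).
Step 1 adds 4:
  {p, q}  = {r, s, t}ᶜ
  {p, q, t}  = {r, s}ᶜ
  {p, r, s}  = {r, s} ∪ {p}
  {p, r, s, t}  = {r, s, t} ∪ {p}
  [10 total]
Step 2 (3 new):
  {q}  = {p, r, s, t}ᶜ
  {q, t}  = {p, r, s}ᶜ
  {p, q, r, s}  = {r, s} ∪ {p, q}
  [13 total]
Step 3: 2 new —
  {t}  = {p, q, r, s}ᶜ
  {q, r, s}  = {r, s} ∪ {q}
  [15 total]
Step 4 (1 new):
  {p, t}  = {q, r, s}ᶜ
  [16 total]
Step 5 adds nothing — fixpoint reached.

Hence σ(𝒞) has 16 members: { {}, {p}, {q}, {t}, {p, q}, {p, t}, {q, t}, {r, s}, {p, q, t}, {p, r, s}, {q, r, s}, {r, s, t}, {p, q, r, s}, {p, r, s, t}, {q, r, s, t}, S }.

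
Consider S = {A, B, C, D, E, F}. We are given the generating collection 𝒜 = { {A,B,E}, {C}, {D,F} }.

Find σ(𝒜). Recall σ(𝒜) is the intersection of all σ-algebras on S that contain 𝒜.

Answer: σ(𝒜) = { ∅, {C}, {D,F}, {A,B,E}, {C,D,F}, {A,B,C,E}, {A,B,D,E,F}, S }

Check:
Initial family (5 sets): { ∅, {C}, {D,F}, {A,B,E}, S }.
Step 1: +3 →
  {C,D,F}  = {A,B,E}ᶜ
  {A,B,C,E}  = {D,F}ᶜ
  {A,B,D,E,F}  = {C}ᶜ
  |family| = 8
After Step 2 the family is unchanged; done.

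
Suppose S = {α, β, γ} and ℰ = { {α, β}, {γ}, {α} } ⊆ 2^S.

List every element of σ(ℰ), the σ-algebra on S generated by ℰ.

Seed the family with ℰ together with ∅ and S: { {}, {α}, {γ}, {α, β}, S }.
Step 1 adds 2:
  {α, γ}  = {γ} ∪ {α}
  {β, γ}  = ᶜ of {α}
  [7 total]
Step 2 (1 new):
  {β}  = ᶜ of {α, γ}
  [8 total]
Step 3 adds nothing — fixpoint reached.

|σ(ℰ)| = 8.  σ(ℰ) = { {}, {α}, {β}, {γ}, {α, β}, {α, γ}, {β, γ}, S }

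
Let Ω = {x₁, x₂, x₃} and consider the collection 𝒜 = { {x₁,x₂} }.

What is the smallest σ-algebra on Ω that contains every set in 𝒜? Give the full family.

σ(𝒜) = { {}, {x₃}, {x₁,x₂}, Ω }

Working:
Begin from { {}, {x₁,x₂}, Ω } (that is, 𝒜 plus ∅ and Ω).
Iteration 1 adds 1:
  {x₃}  = complement {x₁,x₂}
Iteration 2: closed — nothing new.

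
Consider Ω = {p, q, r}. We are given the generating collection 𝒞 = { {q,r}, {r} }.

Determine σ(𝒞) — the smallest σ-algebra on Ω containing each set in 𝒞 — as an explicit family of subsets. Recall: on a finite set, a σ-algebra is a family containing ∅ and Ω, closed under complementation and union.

Seed the family with 𝒞 together with ∅ and Ω: { {}, {r}, {q,r}, Ω }.
Iteration 1. New:
  {p}  = ᶜ of {q,r}
  {p,q}  = ᶜ of {r}
  [6 total]
Iteration 2 (1 new):
  {p,r}  = {r} ∪ {p}
  [7 total]
Iteration 3 (1 new):
  {q}  = ᶜ of {p,r}
  [8 total]
Iteration 4: no new sets; the family is a σ-algebra.

Therefore σ(𝒞) = { {}, {p}, {q}, {r}, {p,q}, {p,r}, {q,r}, Ω } (|σ(𝒞)| = 8).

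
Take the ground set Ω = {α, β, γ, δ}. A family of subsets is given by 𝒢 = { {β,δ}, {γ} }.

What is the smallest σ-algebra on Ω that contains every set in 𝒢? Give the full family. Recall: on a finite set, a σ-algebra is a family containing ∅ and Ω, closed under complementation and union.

σ(𝒢) = { {}, {α}, {γ}, {α,γ}, {β,δ}, {α,β,δ}, {β,γ,δ}, Ω }

Working:
Start: 𝒢 ∪ {∅, Ω} = { {}, {γ}, {β,δ}, Ω }.
Pass 1. New:
  {α,γ}  = Ω∖{β,δ}
  {α,β,δ}  = Ω∖{γ}
  {β,γ,δ}  = {γ} ∪ {β,δ}
  |family| = 7
Pass 2: +1 →
  {α}  = Ω∖{β,γ,δ}
  |family| = 8
Pass 3: closed — nothing new.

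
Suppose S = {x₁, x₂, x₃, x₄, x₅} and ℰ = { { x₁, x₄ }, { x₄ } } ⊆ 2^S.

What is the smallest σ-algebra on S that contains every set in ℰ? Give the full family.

σ(ℰ) = { {  }, { x₁ }, { x₄ }, { x₁, x₄ }, { x₂, x₃, x₅ }, { x₁, x₂, x₃, x₅ }, { x₂, x₃, x₄, x₅ }, S }

Working:
Take S₀ = ℰ ∪ {∅, S} = { {  }, { x₄ }, { x₁, x₄ }, S }.
Step 1: 2 new —
  { x₂, x₃, x₅ }  = S∖{ x₁, x₄ }
  { x₁, x₂, x₃, x₅ }  = S∖{ x₄ }
  (now 6)
Step 2. New:
  { x₂, x₃, x₄, x₅ }  = { x₂, x₃, x₅ } ∪ { x₄ }
  (now 7)
Step 3: 1 new —
  { x₁ }  = S∖{ x₂, x₃, x₄, x₅ }
  (now 8)
Step 4: closed — nothing new.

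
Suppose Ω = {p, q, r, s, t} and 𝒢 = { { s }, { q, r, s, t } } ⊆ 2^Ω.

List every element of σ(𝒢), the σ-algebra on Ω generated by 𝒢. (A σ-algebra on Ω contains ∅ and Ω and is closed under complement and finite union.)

Begin from { {  }, { s }, { q, r, s, t }, Ω } (that is, 𝒢 plus ∅ and Ω).
Pass 1 adds 2:
  { p }  = { q, r, s, t }ᶜ
  { p, q, r, t }  = { s }ᶜ
  (now 6)
Pass 2. New:
  { p, s }  = { s } ∪ { p }
  (now 7)
Pass 3. New:
  { q, r, t }  = { p, s }ᶜ
  (now 8)
Pass 4: already closed under ᶜ and ∪.

|σ(𝒢)| = 8.  σ(𝒢) = { {  }, { p }, { s }, { p, s }, { q, r, t }, { p, q, r, t }, { q, r, s, t }, Ω }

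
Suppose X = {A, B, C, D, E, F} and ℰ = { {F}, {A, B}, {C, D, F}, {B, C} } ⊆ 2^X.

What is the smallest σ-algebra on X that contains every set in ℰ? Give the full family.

Start: ℰ ∪ {∅, X} = { {}, {F}, {A, B}, {B, C}, {C, D, F}, X }.
Round 1: +9 →
  {A, B, C}  = {B, C} ∪ {A, B}
  {A, B, E}  = ᶜ of {C, D, F}
  {A, B, F}  = {A, B} ∪ {F}
  {B, C, F}  = {B, C} ∪ {F}
  {A, D, E, F}  = ᶜ of {B, C}
  {B, C, D, F}  = {B, C} ∪ {C, D, F}
  {C, D, E, F}  = ᶜ of {A, B}
  {A, B, C, D, E}  = ᶜ of {F}
  {A, B, C, D, F}  = {A, B} ∪ {C, D, F}
  (now 15)
Round 2 (12 new):
  {E}  = ᶜ of {A, B, C, D, F}
  {A, E}  = ᶜ of {B, C, D, F}
  {A, D, E}  = ᶜ of {B, C, F}
  {C, D, E}  = ᶜ of {A, B, F}
  {D, E, F}  = ᶜ of {A, B, C}
  {A, B, C, E}  = {A, B, C} ∪ {A, B, E}
  {A, B, C, F}  = {A, B, C} ∪ {B, C, F}
  {A, B, E, F}  = {F} ∪ {A, B, E}
  {A, B, C, E, F}  = {B, C, F} ∪ {A, B, E}
  {A, B, D, E, F}  = {A, B} ∪ {A, D, E, F}
  {A, C, D, E, F}  = {C, D, E, F} ∪ {A, D, E, F}
  {B, C, D, E, F}  = {C, D, E, F} ∪ {B, C, F}
  (now 27)
Round 3 adds 14:
  {A}  = ᶜ of {B, C, D, E, F}
  {B}  = ᶜ of {A, C, D, E, F}
  {C}  = ᶜ of {A, B, D, E, F}
  {D}  = ᶜ of {A, B, C, E, F}
  {C, D}  = ᶜ of {A, B, E, F}
  {D, E}  = ᶜ of {A, B, C, F}
  {D, F}  = ᶜ of {A, B, C, E}
  {E, F}  = {F} ∪ {E}
  {A, E, F}  = {A, E} ∪ {F}
  {B, C, E}  = {E} ∪ {B, C}
  {A, B, D, E}  = {A, D, E} ∪ {A, B}
  {A, C, D, E}  = {C, D, E} ∪ {A, E}
  {B, C, D, E}  = {C, D, E} ∪ {B, C}
  {B, C, E, F}  = {B, C, F} ∪ {E}
  (now 41)
Round 4: 22 new —
  {A, C}  = {C} ∪ {A}
  {A, D}  = ᶜ of {B, C, E, F}
  {A, F}  = ᶜ of {B, C, D, E}
  {B, D}  = {B} ∪ {D}
  {B, E}  = {B} ∪ {E}
  {B, F}  = ᶜ of {A, C, D, E}
  {C, E}  = {C} ∪ {E}
  {C, F}  = ᶜ of {A, B, D, E}
  {A, B, D}  = {A, B} ∪ {D}
  {A, C, D}  = {C, D} ∪ {A}
  {A, C, E}  = {C} ∪ {A, E}
  {A, D, F}  = ᶜ of {B, C, E}
  {B, C, D}  = ᶜ of {A, E, F}
  {B, D, E}  = {B} ∪ {D, E}
  {B, D, F}  = {B} ∪ {D, F}
  {B, E, F}  = {B} ∪ {E, F}
  {C, E, F}  = {C} ∪ {E, F}
  {A, B, C, D}  = ᶜ of {E, F}
  {A, B, D, F}  = {A, B} ∪ {D, F}
  {A, C, D, F}  = {A} ∪ {C, D, F}
  {A, C, E, F}  = {A, E, F} ∪ {C}
  {B, D, E, F}  = {B} ∪ {D, E, F}
  (now 63)
Round 5 (1 new):
  {A, C, F}  = ᶜ of {B, D, E}
  (now 64)
Round 6: closed — nothing new.

Hence σ(ℰ) has 64 members: { {}, {A}, {B}, {C}, {D}, {E}, {F}, {A, B}, {A, C}, {A, D}, {A, E}, {A, F}, {B, C}, {B, D}, {B, E}, {B, F}, {C, D}, {C, E}, {C, F}, {D, E}, {D, F}, {E, F}, {A, B, C}, {A, B, D}, {A, B, E}, {A, B, F}, {A, C, D}, {A, C, E}, {A, C, F}, {A, D, E}, {A, D, F}, {A, E, F}, {B, C, D}, {B, C, E}, {B, C, F}, {B, D, E}, {B, D, F}, {B, E, F}, {C, D, E}, {C, D, F}, {C, E, F}, {D, E, F}, {A, B, C, D}, {A, B, C, E}, {A, B, C, F}, {A, B, D, E}, {A, B, D, F}, {A, B, E, F}, {A, C, D, E}, {A, C, D, F}, {A, C, E, F}, {A, D, E, F}, {B, C, D, E}, {B, C, D, F}, {B, C, E, F}, {B, D, E, F}, {C, D, E, F}, {A, B, C, D, E}, {A, B, C, D, F}, {A, B, C, E, F}, {A, B, D, E, F}, {A, C, D, E, F}, {B, C, D, E, F}, X }.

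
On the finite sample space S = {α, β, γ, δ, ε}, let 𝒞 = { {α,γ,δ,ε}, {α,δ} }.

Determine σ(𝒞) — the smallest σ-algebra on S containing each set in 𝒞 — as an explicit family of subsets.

Initial family (4 sets): { ∅, {α,δ}, {α,γ,δ,ε}, S }.
Pass 1: 2 new —
  {β}  = complement {α,γ,δ,ε}
  {β,γ,ε}  = complement {α,δ}
Pass 2: 1 new —
  {α,β,δ}  = {α,δ} ∪ {β}
Pass 3. New:
  {γ,ε}  = complement {α,β,δ}
Pass 4: closed — nothing new.

|σ(𝒞)| = 8.  σ(𝒞) = { ∅, {β}, {α,δ}, {γ,ε}, {α,β,δ}, {β,γ,ε}, {α,γ,δ,ε}, S }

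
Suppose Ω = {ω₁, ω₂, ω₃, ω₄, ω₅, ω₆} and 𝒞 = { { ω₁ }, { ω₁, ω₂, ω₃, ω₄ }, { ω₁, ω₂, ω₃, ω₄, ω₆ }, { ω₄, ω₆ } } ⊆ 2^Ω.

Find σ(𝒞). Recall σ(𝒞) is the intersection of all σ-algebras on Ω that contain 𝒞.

Seed the family with 𝒞 together with ∅ and Ω: { {}, { ω₁ }, { ω₄, ω₆ }, { ω₁, ω₂, ω₃, ω₄ }, { ω₁, ω₂, ω₃, ω₄, ω₆ }, Ω }.
Iteration 1 adds 5:
  { ω₅ }  = { ω₁, ω₂, ω₃, ω₄, ω₆ }ᶜ
  { ω₅, ω₆ }  = { ω₁, ω₂, ω₃, ω₄ }ᶜ
  { ω₁, ω₄, ω₆ }  = { ω₄, ω₆ } ∪ { ω₁ }
  { ω₁, ω₂, ω₃, ω₅ }  = { ω₄, ω₆ }ᶜ
  { ω₂, ω₃, ω₄, ω₅, ω₆ }  = { ω₁ }ᶜ
  (now 11)
Iteration 2. New:
  { ω₁, ω₅ }  = { ω₅ } ∪ { ω₁ }
  { ω₁, ω₅, ω₆ }  = { ω₅, ω₆ } ∪ { ω₁ }
  { ω₂, ω₃, ω₅ }  = { ω₁, ω₄, ω₆ }ᶜ
  { ω₄, ω₅, ω₆ }  = { ω₅, ω₆ } ∪ { ω₄, ω₆ }
  { ω₁, ω₄, ω₅, ω₆ }  = { ω₅, ω₆ } ∪ { ω₁, ω₄, ω₆ }
  { ω₁, ω₂, ω₃, ω₄, ω₅ }  = { ω₅ } ∪ { ω₁, ω₂, ω₃, ω₄ }
  { ω₁, ω₂, ω₃, ω₅, ω₆ }  = { ω₅, ω₆ } ∪ { ω₁, ω₂, ω₃, ω₅ }
  (now 18)
Iteration 3 adds 7:
  { ω₄ }  = { ω₁, ω₂, ω₃, ω₅, ω₆ }ᶜ
  { ω₆ }  = { ω₁, ω₂, ω₃, ω₄, ω₅ }ᶜ
  { ω₂, ω₃ }  = { ω₁, ω₄, ω₅, ω₆ }ᶜ
  { ω₁, ω₂, ω₃ }  = { ω₄, ω₅, ω₆ }ᶜ
  { ω₂, ω₃, ω₄ }  = { ω₁, ω₅, ω₆ }ᶜ
  { ω₂, ω₃, ω₄, ω₆ }  = { ω₁, ω₅ }ᶜ
  { ω₂, ω₃, ω₅, ω₆ }  = { ω₂, ω₃, ω₅ } ∪ { ω₅, ω₆ }
  (now 25)
Iteration 4 adds 7:
  { ω₁, ω₄ }  = { ω₂, ω₃, ω₅, ω₆ }ᶜ
  { ω₁, ω₆ }  = { ω₁ } ∪ { ω₆ }
  { ω₄, ω₅ }  = { ω₅ } ∪ { ω₄ }
  { ω₁, ω₄, ω₅ }  = { ω₁, ω₅ } ∪ { ω₄ }
  { ω₂, ω₃, ω₆ }  = { ω₆ } ∪ { ω₂, ω₃ }
  { ω₁, ω₂, ω₃, ω₆ }  = { ω₁, ω₂, ω₃ } ∪ { ω₆ }
  { ω₂, ω₃, ω₄, ω₅ }  = { ω₂, ω₃, ω₄ } ∪ { ω₅ }
  (now 32)
Iteration 5: closed — nothing new.

|σ(𝒞)| = 32.  σ(𝒞) = { {}, { ω₁ }, { ω₄ }, { ω₅ }, { ω₆ }, { ω₁, ω₄ }, { ω₁, ω₅ }, { ω₁, ω₆ }, { ω₂, ω₃ }, { ω₄, ω₅ }, { ω₄, ω₆ }, { ω₅, ω₆ }, { ω₁, ω₂, ω₃ }, { ω₁, ω₄, ω₅ }, { ω₁, ω₄, ω₆ }, { ω₁, ω₅, ω₆ }, { ω₂, ω₃, ω₄ }, { ω₂, ω₃, ω₅ }, { ω₂, ω₃, ω₆ }, { ω₄, ω₅, ω₆ }, { ω₁, ω₂, ω₃, ω₄ }, { ω₁, ω₂, ω₃, ω₅ }, { ω₁, ω₂, ω₃, ω₆ }, { ω₁, ω₄, ω₅, ω₆ }, { ω₂, ω₃, ω₄, ω₅ }, { ω₂, ω₃, ω₄, ω₆ }, { ω₂, ω₃, ω₅, ω₆ }, { ω₁, ω₂, ω₃, ω₄, ω₅ }, { ω₁, ω₂, ω₃, ω₄, ω₆ }, { ω₁, ω₂, ω₃, ω₅, ω₆ }, { ω₂, ω₃, ω₄, ω₅, ω₆ }, Ω }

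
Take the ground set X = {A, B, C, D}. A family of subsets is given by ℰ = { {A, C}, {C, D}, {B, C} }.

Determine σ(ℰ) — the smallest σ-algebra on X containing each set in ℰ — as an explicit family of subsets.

|σ(ℰ)| = 16.  σ(ℰ) = { ∅, {A}, {B}, {C}, {D}, {A, B}, {A, C}, {A, D}, {B, C}, {B, D}, {C, D}, {A, B, C}, {A, B, D}, {A, C, D}, {B, C, D}, X }

Derivation:
Begin from { ∅, {A, C}, {B, C}, {C, D}, X } (that is, ℰ plus ∅ and X).
Round 1: +6 →
  {A, B}  = complement {C, D}
  {A, D}  = complement {B, C}
  {B, D}  = complement {A, C}
  {A, B, C}  = {B, C} ∪ {A, C}
  {A, C, D}  = {C, D} ∪ {A, C}
  {B, C, D}  = {C, D} ∪ {B, C}
  |family| = 11
Round 2. New:
  {A}  = complement {B, C, D}
  {B}  = complement {A, C, D}
  {D}  = complement {A, B, C}
  {A, B, D}  = {A, B} ∪ {A, D}
  |family| = 15
Round 3. New:
  {C}  = complement {A, B, D}
  |family| = 16
Round 4: closed — nothing new.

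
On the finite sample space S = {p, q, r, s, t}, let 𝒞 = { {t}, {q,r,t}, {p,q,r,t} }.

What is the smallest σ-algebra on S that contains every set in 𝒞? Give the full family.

Seed the family with 𝒞 together with ∅ and S: { {}, {t}, {q,r,t}, {p,q,r,t}, S }.
Step 1 adds 3:
  {s}  = {p,q,r,t}ᶜ
  {p,s}  = {q,r,t}ᶜ
  {p,q,r,s}  = {t}ᶜ
  |family| = 8
Step 2: +3 →
  {s,t}  = {s} ∪ {t}
  {p,s,t}  = {p,s} ∪ {t}
  {q,r,s,t}  = {s} ∪ {q,r,t}
  |family| = 11
Step 3: +3 →
  {p}  = {q,r,s,t}ᶜ
  {q,r}  = {p,s,t}ᶜ
  {p,q,r}  = {s,t}ᶜ
  |family| = 14
Step 4 (2 new):
  {p,t}  = {t} ∪ {p}
  {q,r,s}  = {q,r} ∪ {s}
  |family| = 16
Step 5: already closed under ᶜ and ∪.

Hence σ(𝒞) has 16 members: { {}, {p}, {s}, {t}, {p,s}, {p,t}, {q,r}, {s,t}, {p,q,r}, {p,s,t}, {q,r,s}, {q,r,t}, {p,q,r,s}, {p,q,r,t}, {q,r,s,t}, S }.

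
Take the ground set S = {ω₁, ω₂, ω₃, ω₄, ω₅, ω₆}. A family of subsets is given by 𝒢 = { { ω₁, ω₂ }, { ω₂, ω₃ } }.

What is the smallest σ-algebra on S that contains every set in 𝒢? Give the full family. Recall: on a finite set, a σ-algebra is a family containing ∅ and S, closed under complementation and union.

Answer: σ(𝒢) = { {}, { ω₁ }, { ω₂ }, { ω₃ }, { ω₁, ω₂ }, { ω₁, ω₃ }, { ω₂, ω₃ }, { ω₁, ω₂, ω₃ }, { ω₄, ω₅, ω₆ }, { ω₁, ω₄, ω₅, ω₆ }, { ω₂, ω₄, ω₅, ω₆ }, { ω₃, ω₄, ω₅, ω₆ }, { ω₁, ω₂, ω₄, ω₅, ω₆ }, { ω₁, ω₃, ω₄, ω₅, ω₆ }, { ω₂, ω₃, ω₄, ω₅, ω₆ }, S }

Derivation:
Begin from { {}, { ω₁, ω₂ }, { ω₂, ω₃ }, S } (that is, 𝒢 plus ∅ and S).
Step 1: 3 new —
  { ω₁, ω₂, ω₃ }  = { ω₁, ω₂ } ∪ { ω₂, ω₃ }
  { ω₁, ω₄, ω₅, ω₆ }  = S∖{ ω₂, ω₃ }
  { ω₃, ω₄, ω₅, ω₆ }  = S∖{ ω₁, ω₂ }
Step 2 (4 new):
  { ω₄, ω₅, ω₆ }  = S∖{ ω₁, ω₂, ω₃ }
  { ω₁, ω₂, ω₄, ω₅, ω₆ }  = { ω₁, ω₂ } ∪ { ω₁, ω₄, ω₅, ω₆ }
  { ω₁, ω₃, ω₄, ω₅, ω₆ }  = { ω₃, ω₄, ω₅, ω₆ } ∪ { ω₁, ω₄, ω₅, ω₆ }
  { ω₂, ω₃, ω₄, ω₅, ω₆ }  = { ω₂, ω₃ } ∪ { ω₃, ω₄, ω₅, ω₆ }
Step 3. New:
  { ω₁ }  = S∖{ ω₂, ω₃, ω₄, ω₅, ω₆ }
  { ω₂ }  = S∖{ ω₁, ω₃, ω₄, ω₅, ω₆ }
  { ω₃ }  = S∖{ ω₁, ω₂, ω₄, ω₅, ω₆ }
Step 4: +2 →
  { ω₁, ω₃ }  = { ω₃ } ∪ { ω₁ }
  { ω₂, ω₄, ω₅, ω₆ }  = { ω₂ } ∪ { ω₄, ω₅, ω₆ }
Step 5: no new sets; the family is a σ-algebra.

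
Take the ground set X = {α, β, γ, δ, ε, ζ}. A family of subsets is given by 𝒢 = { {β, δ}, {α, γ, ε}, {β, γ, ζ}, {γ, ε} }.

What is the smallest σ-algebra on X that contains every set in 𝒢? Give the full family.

σ(𝒢) = { {}, {α}, {β}, {γ}, {δ}, {ε}, {ζ}, {α, β}, {α, γ}, {α, δ}, {α, ε}, {α, ζ}, {β, γ}, {β, δ}, {β, ε}, {β, ζ}, {γ, δ}, {γ, ε}, {γ, ζ}, {δ, ε}, {δ, ζ}, {ε, ζ}, {α, β, γ}, {α, β, δ}, {α, β, ε}, {α, β, ζ}, {α, γ, δ}, {α, γ, ε}, {α, γ, ζ}, {α, δ, ε}, {α, δ, ζ}, {α, ε, ζ}, {β, γ, δ}, {β, γ, ε}, {β, γ, ζ}, {β, δ, ε}, {β, δ, ζ}, {β, ε, ζ}, {γ, δ, ε}, {γ, δ, ζ}, {γ, ε, ζ}, {δ, ε, ζ}, {α, β, γ, δ}, {α, β, γ, ε}, {α, β, γ, ζ}, {α, β, δ, ε}, {α, β, δ, ζ}, {α, β, ε, ζ}, {α, γ, δ, ε}, {α, γ, δ, ζ}, {α, γ, ε, ζ}, {α, δ, ε, ζ}, {β, γ, δ, ε}, {β, γ, δ, ζ}, {β, γ, ε, ζ}, {β, δ, ε, ζ}, {γ, δ, ε, ζ}, {α, β, γ, δ, ε}, {α, β, γ, δ, ζ}, {α, β, γ, ε, ζ}, {α, β, δ, ε, ζ}, {α, γ, δ, ε, ζ}, {β, γ, δ, ε, ζ}, X }

Check:
Seed the family with 𝒢 together with ∅ and X: { {}, {β, δ}, {γ, ε}, {α, γ, ε}, {β, γ, ζ}, X }.
Pass 1: +9 →
  {α, δ, ε}  = X∖{β, γ, ζ}
  {β, δ, ζ}  = X∖{α, γ, ε}
  {α, β, δ, ζ}  = X∖{γ, ε}
  {α, γ, ε, ζ}  = X∖{β, δ}
  {β, γ, δ, ε}  = {γ, ε} ∪ {β, δ}
  {β, γ, δ, ζ}  = {β, γ, ζ} ∪ {β, δ}
  {β, γ, ε, ζ}  = {β, γ, ζ} ∪ {γ, ε}
  {α, β, γ, δ, ε}  = {α, γ, ε} ∪ {β, δ}
  {α, β, γ, ε, ζ}  = {β, γ, ζ} ∪ {α, γ, ε}
  — 15 sets.
Pass 2: +11 →
  {δ}  = X∖{α, β, γ, ε, ζ}
  {ζ}  = X∖{α, β, γ, δ, ε}
  {α, δ}  = X∖{β, γ, ε, ζ}
  {α, ε}  = X∖{β, γ, δ, ζ}
  {α, ζ}  = X∖{β, γ, δ, ε}
  {α, β, δ, ε}  = {α, δ, ε} ∪ {β, δ}
  {α, γ, δ, ε}  = {α, δ, ε} ∪ {α, γ, ε}
  {α, β, γ, δ, ζ}  = {α, β, δ, ζ} ∪ {β, γ, ζ}
  {α, β, δ, ε, ζ}  = {α, δ, ε} ∪ {β, δ, ζ}
  {α, γ, δ, ε, ζ}  = {α, δ, ε} ∪ {α, γ, ε, ζ}
  {β, γ, δ, ε, ζ}  = {β, δ, ζ} ∪ {β, γ, δ, ε}
  — 26 sets.
Pass 3: +14 →
  {α}  = X∖{β, γ, δ, ε, ζ}
  {β}  = X∖{α, γ, δ, ε, ζ}
  {γ}  = X∖{α, β, δ, ε, ζ}
  {ε}  = X∖{α, β, γ, δ, ζ}
  {β, ζ}  = X∖{α, γ, δ, ε}
  {γ, ζ}  = X∖{α, β, δ, ε}
  {δ, ζ}  = {ζ} ∪ {δ}
  {α, β, δ}  = {α, δ} ∪ {β, δ}
  {α, δ, ζ}  = {α, ζ} ∪ {α, δ}
  {α, ε, ζ}  = {α, ζ} ∪ {α, ε}
  {γ, δ, ε}  = {γ, ε} ∪ {δ}
  {γ, ε, ζ}  = {γ, ε} ∪ {ζ}
  {α, β, γ, ζ}  = {α, ζ} ∪ {β, γ, ζ}
  {α, δ, ε, ζ}  = {α, ζ} ∪ {α, δ, ε}
  — 40 sets.
Pass 4 (23 new):
  {α, β}  = {β} ∪ {α}
  {α, γ}  = {γ} ∪ {α}
  {β, γ}  = X∖{α, δ, ε, ζ}
  {β, ε}  = {β} ∪ {ε}
  {γ, δ}  = {γ} ∪ {δ}
  {δ, ε}  = X∖{α, β, γ, ζ}
  {ε, ζ}  = {ζ} ∪ {ε}
  {α, β, ε}  = {β} ∪ {α, ε}
  {α, β, ζ}  = X∖{γ, δ, ε}
  {α, γ, δ}  = {γ} ∪ {α, δ}
  {α, γ, ζ}  = {α, ζ} ∪ {γ}
  {β, γ, δ}  = X∖{α, ε, ζ}
  {β, γ, ε}  = X∖{α, δ, ζ}
  {β, δ, ε}  = {β, δ} ∪ {ε}
  {β, ε, ζ}  = {β, ζ} ∪ {ε}
  {γ, δ, ζ}  = {γ} ∪ {δ, ζ}
  {δ, ε, ζ}  = {δ, ζ} ∪ {ε}
  {α, β, γ, δ}  = {α, β, δ} ∪ {γ}
  {α, β, γ, ε}  = X∖{δ, ζ}
  {α, β, ε, ζ}  = {β} ∪ {α, ε, ζ}
  {α, γ, δ, ζ}  = {γ} ∪ {α, δ, ζ}
  {β, δ, ε, ζ}  = {β, δ, ζ} ∪ {ε}
  {γ, δ, ε, ζ}  = {γ, ε} ∪ {δ, ζ}
  — 63 sets.
Pass 5: 1 new —
  {α, β, γ}  = X∖{δ, ε, ζ}
  — 64 sets.
Pass 6: closed — nothing new.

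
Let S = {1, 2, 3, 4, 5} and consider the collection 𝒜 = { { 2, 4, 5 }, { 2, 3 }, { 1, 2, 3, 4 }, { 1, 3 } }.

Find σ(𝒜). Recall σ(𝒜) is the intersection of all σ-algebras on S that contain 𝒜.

Seed the family with 𝒜 together with ∅ and S: { {  }, { 1, 3 }, { 2, 3 }, { 2, 4, 5 }, { 1, 2, 3, 4 }, S }.
Pass 1: 4 new —
  { 5 }  = { 1, 2, 3, 4 }ᶜ
  { 1, 2, 3 }  = { 2, 3 } ∪ { 1, 3 }
  { 1, 4, 5 }  = { 2, 3 }ᶜ
  { 2, 3, 4, 5 }  = { 2, 3 } ∪ { 2, 4, 5 }
  |family| = 10
Pass 2 (7 new):
  { 1 }  = { 2, 3, 4, 5 }ᶜ
  { 4, 5 }  = { 1, 2, 3 }ᶜ
  { 1, 3, 5 }  = { 5 } ∪ { 1, 3 }
  { 2, 3, 5 }  = { 5 } ∪ { 2, 3 }
  { 1, 2, 3, 5 }  = { 1, 2, 3 } ∪ { 5 }
  { 1, 2, 4, 5 }  = { 1, 4, 5 } ∪ { 2, 4, 5 }
  { 1, 3, 4, 5 }  = { 1, 4, 5 } ∪ { 1, 3 }
  |family| = 17
Pass 3: 6 new —
  { 2 }  = { 1, 3, 4, 5 }ᶜ
  { 3 }  = { 1, 2, 4, 5 }ᶜ
  { 4 }  = { 1, 2, 3, 5 }ᶜ
  { 1, 4 }  = { 2, 3, 5 }ᶜ
  { 1, 5 }  = { 5 } ∪ { 1 }
  { 2, 4 }  = { 1, 3, 5 }ᶜ
  |family| = 23
Pass 4: +9 →
  { 1, 2 }  = { 2 } ∪ { 1 }
  { 2, 5 }  = { 2 } ∪ { 5 }
  { 3, 4 }  = { 3 } ∪ { 4 }
  { 3, 5 }  = { 5 } ∪ { 3 }
  { 1, 2, 4 }  = { 2 } ∪ { 1, 4 }
  { 1, 2, 5 }  = { 2 } ∪ { 1, 5 }
  { 1, 3, 4 }  = { 3 } ∪ { 1, 4 }
  { 2, 3, 4 }  = { 1, 5 }ᶜ
  { 3, 4, 5 }  = { 4, 5 } ∪ { 3 }
  |family| = 32
Pass 5: already closed under ᶜ and ∪.

σ(𝒜) = { {  }, { 1 }, { 2 }, { 3 }, { 4 }, { 5 }, { 1, 2 }, { 1, 3 }, { 1, 4 }, { 1, 5 }, { 2, 3 }, { 2, 4 }, { 2, 5 }, { 3, 4 }, { 3, 5 }, { 4, 5 }, { 1, 2, 3 }, { 1, 2, 4 }, { 1, 2, 5 }, { 1, 3, 4 }, { 1, 3, 5 }, { 1, 4, 5 }, { 2, 3, 4 }, { 2, 3, 5 }, { 2, 4, 5 }, { 3, 4, 5 }, { 1, 2, 3, 4 }, { 1, 2, 3, 5 }, { 1, 2, 4, 5 }, { 1, 3, 4, 5 }, { 2, 3, 4, 5 }, S }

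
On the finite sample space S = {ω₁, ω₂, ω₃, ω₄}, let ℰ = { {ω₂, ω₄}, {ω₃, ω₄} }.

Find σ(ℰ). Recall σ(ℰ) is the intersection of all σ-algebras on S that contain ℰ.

Take S₀ = ℰ ∪ {∅, S} = { {}, {ω₂, ω₄}, {ω₃, ω₄}, S }.
Iteration 1. New:
  {ω₁, ω₂}  = {ω₃, ω₄}ᶜ
  {ω₁, ω₃}  = {ω₂, ω₄}ᶜ
  {ω₂, ω₃, ω₄}  = {ω₃, ω₄} ∪ {ω₂, ω₄}
Iteration 2: 4 new —
  {ω₁}  = {ω₂, ω₃, ω₄}ᶜ
  {ω₁, ω₂, ω₃}  = {ω₁, ω₂} ∪ {ω₁, ω₃}
  {ω₁, ω₂, ω₄}  = {ω₁, ω₂} ∪ {ω₂, ω₄}
  {ω₁, ω₃, ω₄}  = {ω₃, ω₄} ∪ {ω₁, ω₃}
Iteration 3. New:
  {ω₂}  = {ω₁, ω₃, ω₄}ᶜ
  {ω₃}  = {ω₁, ω₂, ω₄}ᶜ
  {ω₄}  = {ω₁, ω₂, ω₃}ᶜ
Iteration 4: 2 new —
  {ω₁, ω₄}  = {ω₄} ∪ {ω₁}
  {ω₂, ω₃}  = {ω₃} ∪ {ω₂}
Iteration 5: already closed under ᶜ and ∪.

|σ(ℰ)| = 16.  σ(ℰ) = { {}, {ω₁}, {ω₂}, {ω₃}, {ω₄}, {ω₁, ω₂}, {ω₁, ω₃}, {ω₁, ω₄}, {ω₂, ω₃}, {ω₂, ω₄}, {ω₃, ω₄}, {ω₁, ω₂, ω₃}, {ω₁, ω₂, ω₄}, {ω₁, ω₃, ω₄}, {ω₂, ω₃, ω₄}, S }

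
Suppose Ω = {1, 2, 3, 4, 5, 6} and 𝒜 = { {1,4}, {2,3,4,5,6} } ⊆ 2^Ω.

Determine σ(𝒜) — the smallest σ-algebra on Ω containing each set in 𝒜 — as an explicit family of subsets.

Begin from { ∅, {1,4}, {2,3,4,5,6}, Ω } (that is, 𝒜 plus ∅ and Ω).
Iteration 1 (2 new):
  {1}  = complement {2,3,4,5,6}
  {2,3,5,6}  = complement {1,4}
  — 6 sets.
Iteration 2 (1 new):
  {1,2,3,5,6}  = {2,3,5,6} ∪ {1}
  — 7 sets.
Iteration 3. New:
  {4}  = complement {1,2,3,5,6}
  — 8 sets.
Iteration 4: stable.

|σ(𝒜)| = 8.  σ(𝒜) = { ∅, {1}, {4}, {1,4}, {2,3,5,6}, {1,2,3,5,6}, {2,3,4,5,6}, Ω }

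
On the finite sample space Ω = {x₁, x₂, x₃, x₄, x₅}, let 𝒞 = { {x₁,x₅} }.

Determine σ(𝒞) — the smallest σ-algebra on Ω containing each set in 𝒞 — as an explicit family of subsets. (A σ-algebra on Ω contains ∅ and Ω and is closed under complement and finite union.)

|σ(𝒞)| = 4.  σ(𝒞) = { {}, {x₁,x₅}, {x₂,x₃,x₄}, Ω }

Trace:
Initial family (3 sets): { {}, {x₁,x₅}, Ω }.
Iteration 1: 1 new —
  {x₂,x₃,x₄}  = Ω∖{x₁,x₅}
  [4 total]
Iteration 2: no new sets; the family is a σ-algebra.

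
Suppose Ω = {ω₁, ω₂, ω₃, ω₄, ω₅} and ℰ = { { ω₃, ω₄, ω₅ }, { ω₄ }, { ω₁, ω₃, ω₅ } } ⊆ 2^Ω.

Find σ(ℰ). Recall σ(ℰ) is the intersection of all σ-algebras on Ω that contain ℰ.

Begin from { {  }, { ω₄ }, { ω₁, ω₃, ω₅ }, { ω₃, ω₄, ω₅ }, Ω } (that is, ℰ plus ∅ and Ω).
Iteration 1 (4 new):
  { ω₁, ω₂ }  = Ω∖{ ω₃, ω₄, ω₅ }
  { ω₂, ω₄ }  = Ω∖{ ω₁, ω₃, ω₅ }
  { ω₁, ω₂, ω₃, ω₅ }  = Ω∖{ ω₄ }
  { ω₁, ω₃, ω₄, ω₅ }  = { ω₃, ω₄, ω₅ } ∪ { ω₁, ω₃, ω₅ }
  |family| = 9
Iteration 2: +3 →
  { ω₂ }  = Ω∖{ ω₁, ω₃, ω₄, ω₅ }
  { ω₁, ω₂, ω₄ }  = { ω₁, ω₂ } ∪ { ω₄ }
  { ω₂, ω₃, ω₄, ω₅ }  = { ω₃, ω₄, ω₅ } ∪ { ω₂, ω₄ }
  |family| = 12
Iteration 3: 2 new —
  { ω₁ }  = Ω∖{ ω₂, ω₃, ω₄, ω₅ }
  { ω₃, ω₅ }  = Ω∖{ ω₁, ω₂, ω₄ }
  |family| = 14
Iteration 4 adds 2:
  { ω₁, ω₄ }  = { ω₄ } ∪ { ω₁ }
  { ω₂, ω₃, ω₅ }  = { ω₂ } ∪ { ω₃, ω₅ }
  |family| = 16
Iteration 5: no new sets; the family is a σ-algebra.

|σ(ℰ)| = 16.  σ(ℰ) = { {  }, { ω₁ }, { ω₂ }, { ω₄ }, { ω₁, ω₂ }, { ω₁, ω₄ }, { ω₂, ω₄ }, { ω₃, ω₅ }, { ω₁, ω₂, ω₄ }, { ω₁, ω₃, ω₅ }, { ω₂, ω₃, ω₅ }, { ω₃, ω₄, ω₅ }, { ω₁, ω₂, ω₃, ω₅ }, { ω₁, ω₃, ω₄, ω₅ }, { ω₂, ω₃, ω₄, ω₅ }, Ω }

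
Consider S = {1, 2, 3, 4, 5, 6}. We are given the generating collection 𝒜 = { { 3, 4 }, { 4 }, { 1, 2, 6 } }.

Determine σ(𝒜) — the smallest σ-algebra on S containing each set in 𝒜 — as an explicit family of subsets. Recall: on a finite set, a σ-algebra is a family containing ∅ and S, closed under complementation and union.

|σ(𝒜)| = 16.  σ(𝒜) = { {  }, { 3 }, { 4 }, { 5 }, { 3, 4 }, { 3, 5 }, { 4, 5 }, { 1, 2, 6 }, { 3, 4, 5 }, { 1, 2, 3, 6 }, { 1, 2, 4, 6 }, { 1, 2, 5, 6 }, { 1, 2, 3, 4, 6 }, { 1, 2, 3, 5, 6 }, { 1, 2, 4, 5, 6 }, S }

Trace:
Start: 𝒜 ∪ {∅, S} = { {  }, { 4 }, { 3, 4 }, { 1, 2, 6 }, S }.
Pass 1 (5 new):
  { 3, 4, 5 }  = complement { 1, 2, 6 }
  { 1, 2, 4, 6 }  = { 4 } ∪ { 1, 2, 6 }
  { 1, 2, 5, 6 }  = complement { 3, 4 }
  { 1, 2, 3, 4, 6 }  = { 3, 4 } ∪ { 1, 2, 6 }
  { 1, 2, 3, 5, 6 }  = complement { 4 }
  — 10 sets.
Pass 2: 3 new —
  { 5 }  = complement { 1, 2, 3, 4, 6 }
  { 3, 5 }  = complement { 1, 2, 4, 6 }
  { 1, 2, 4, 5, 6 }  = { 1, 2, 4, 6 } ∪ { 1, 2, 5, 6 }
  — 13 sets.
Pass 3: 2 new —
  { 3 }  = complement { 1, 2, 4, 5, 6 }
  { 4, 5 }  = { 4 } ∪ { 5 }
  — 15 sets.
Pass 4: +1 →
  { 1, 2, 3, 6 }  = complement { 4, 5 }
  — 16 sets.
Pass 5: no new sets; the family is a σ-algebra.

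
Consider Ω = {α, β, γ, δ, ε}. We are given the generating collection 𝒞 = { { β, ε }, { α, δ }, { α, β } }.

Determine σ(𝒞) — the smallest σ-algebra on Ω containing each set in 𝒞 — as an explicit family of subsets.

Seed the family with 𝒞 together with ∅ and Ω: { {}, { α, β }, { α, δ }, { β, ε }, Ω }.
Iteration 1: +6 →
  { α, β, δ }  = { α, δ } ∪ { α, β }
  { α, β, ε }  = { β, ε } ∪ { α, β }
  { α, γ, δ }  = Ω∖{ β, ε }
  { β, γ, ε }  = Ω∖{ α, δ }
  { γ, δ, ε }  = Ω∖{ α, β }
  { α, β, δ, ε }  = { β, ε } ∪ { α, δ }
  (now 11)
Iteration 2 adds 7:
  { γ }  = Ω∖{ α, β, δ, ε }
  { γ, δ }  = Ω∖{ α, β, ε }
  { γ, ε }  = Ω∖{ α, β, δ }
  { α, β, γ, δ }  = { α, β } ∪ { α, γ, δ }
  { α, β, γ, ε }  = { α, β } ∪ { β, γ, ε }
  { α, γ, δ, ε }  = { γ, δ, ε } ∪ { α, γ, δ }
  { β, γ, δ, ε }  = { β, ε } ∪ { γ, δ, ε }
  (now 18)
Iteration 3. New:
  { α }  = Ω∖{ β, γ, δ, ε }
  { β }  = Ω∖{ α, γ, δ, ε }
  { δ }  = Ω∖{ α, β, γ, ε }
  { ε }  = Ω∖{ α, β, γ, δ }
  { α, β, γ }  = { γ } ∪ { α, β }
  (now 23)
Iteration 4: +9 →
  { α, γ }  = { γ } ∪ { α }
  { α, ε }  = { ε } ∪ { α }
  { β, γ }  = { β } ∪ { γ }
  { β, δ }  = { β } ∪ { δ }
  { δ, ε }  = Ω∖{ α, β, γ }
  { α, γ, ε }  = { γ, ε } ∪ { α }
  { α, δ, ε }  = { ε } ∪ { α, δ }
  { β, γ, δ }  = { γ, δ } ∪ { β }
  { β, δ, ε }  = { β, ε } ∪ { δ }
  (now 32)
Iteration 5: no new sets; the family is a σ-algebra.

|σ(𝒞)| = 32.  σ(𝒞) = { {}, { α }, { β }, { γ }, { δ }, { ε }, { α, β }, { α, γ }, { α, δ }, { α, ε }, { β, γ }, { β, δ }, { β, ε }, { γ, δ }, { γ, ε }, { δ, ε }, { α, β, γ }, { α, β, δ }, { α, β, ε }, { α, γ, δ }, { α, γ, ε }, { α, δ, ε }, { β, γ, δ }, { β, γ, ε }, { β, δ, ε }, { γ, δ, ε }, { α, β, γ, δ }, { α, β, γ, ε }, { α, β, δ, ε }, { α, γ, δ, ε }, { β, γ, δ, ε }, Ω }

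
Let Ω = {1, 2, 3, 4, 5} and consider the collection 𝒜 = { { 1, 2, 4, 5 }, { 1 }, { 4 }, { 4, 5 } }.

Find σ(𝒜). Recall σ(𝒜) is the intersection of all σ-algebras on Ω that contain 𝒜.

Start: 𝒜 ∪ {∅, Ω} = { {  }, { 1 }, { 4 }, { 4, 5 }, { 1, 2, 4, 5 }, Ω }.
Pass 1 (6 new):
  { 3 }  = Ω∖{ 1, 2, 4, 5 }
  { 1, 4 }  = { 4 } ∪ { 1 }
  { 1, 2, 3 }  = Ω∖{ 4, 5 }
  { 1, 4, 5 }  = { 4, 5 } ∪ { 1 }
  { 1, 2, 3, 5 }  = Ω∖{ 4 }
  { 2, 3, 4, 5 }  = Ω∖{ 1 }
  (now 12)
Pass 2: 8 new —
  { 1, 3 }  = { 3 } ∪ { 1 }
  { 2, 3 }  = Ω∖{ 1, 4, 5 }
  { 3, 4 }  = { 3 } ∪ { 4 }
  { 1, 3, 4 }  = { 3 } ∪ { 1, 4 }
  { 2, 3, 5 }  = Ω∖{ 1, 4 }
  { 3, 4, 5 }  = { 4, 5 } ∪ { 3 }
  { 1, 2, 3, 4 }  = { 1, 2, 3 } ∪ { 1, 4 }
  { 1, 3, 4, 5 }  = { 1, 4, 5 } ∪ { 3 }
  (now 20)
Pass 3. New:
  { 2 }  = Ω∖{ 1, 3, 4, 5 }
  { 5 }  = Ω∖{ 1, 2, 3, 4 }
  { 1, 2 }  = Ω∖{ 3, 4, 5 }
  { 2, 5 }  = Ω∖{ 1, 3, 4 }
  { 1, 2, 5 }  = Ω∖{ 3, 4 }
  { 2, 3, 4 }  = { 3, 4 } ∪ { 2, 3 }
  { 2, 4, 5 }  = Ω∖{ 1, 3 }
  (now 27)
Pass 4 (5 new):
  { 1, 5 }  = Ω∖{ 2, 3, 4 }
  { 2, 4 }  = { 2 } ∪ { 4 }
  { 3, 5 }  = { 5 } ∪ { 3 }
  { 1, 2, 4 }  = { 1, 2 } ∪ { 1, 4 }
  { 1, 3, 5 }  = { 5 } ∪ { 1, 3 }
  (now 32)
Pass 5: already closed under ᶜ and ∪.

|σ(𝒜)| = 32.  σ(𝒜) = { {  }, { 1 }, { 2 }, { 3 }, { 4 }, { 5 }, { 1, 2 }, { 1, 3 }, { 1, 4 }, { 1, 5 }, { 2, 3 }, { 2, 4 }, { 2, 5 }, { 3, 4 }, { 3, 5 }, { 4, 5 }, { 1, 2, 3 }, { 1, 2, 4 }, { 1, 2, 5 }, { 1, 3, 4 }, { 1, 3, 5 }, { 1, 4, 5 }, { 2, 3, 4 }, { 2, 3, 5 }, { 2, 4, 5 }, { 3, 4, 5 }, { 1, 2, 3, 4 }, { 1, 2, 3, 5 }, { 1, 2, 4, 5 }, { 1, 3, 4, 5 }, { 2, 3, 4, 5 }, Ω }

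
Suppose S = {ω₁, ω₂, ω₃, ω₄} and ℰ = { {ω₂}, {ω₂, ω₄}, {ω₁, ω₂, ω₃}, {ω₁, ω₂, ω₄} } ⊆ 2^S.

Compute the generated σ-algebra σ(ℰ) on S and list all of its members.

Answer: σ(ℰ) = { {}, {ω₁}, {ω₂}, {ω₃}, {ω₄}, {ω₁, ω₂}, {ω₁, ω₃}, {ω₁, ω₄}, {ω₂, ω₃}, {ω₂, ω₄}, {ω₃, ω₄}, {ω₁, ω₂, ω₃}, {ω₁, ω₂, ω₄}, {ω₁, ω₃, ω₄}, {ω₂, ω₃, ω₄}, S }

Trace:
Start: ℰ ∪ {∅, S} = { {}, {ω₂}, {ω₂, ω₄}, {ω₁, ω₂, ω₃}, {ω₁, ω₂, ω₄}, S }.
Step 1: +4 →
  {ω₃}  = {ω₁, ω₂, ω₄}ᶜ
  {ω₄}  = {ω₁, ω₂, ω₃}ᶜ
  {ω₁, ω₃}  = {ω₂, ω₄}ᶜ
  {ω₁, ω₃, ω₄}  = {ω₂}ᶜ
  (now 10)
Step 2 adds 3:
  {ω₂, ω₃}  = {ω₂} ∪ {ω₃}
  {ω₃, ω₄}  = {ω₃} ∪ {ω₄}
  {ω₂, ω₃, ω₄}  = {ω₃} ∪ {ω₂, ω₄}
  (now 13)
Step 3 adds 3:
  {ω₁}  = {ω₂, ω₃, ω₄}ᶜ
  {ω₁, ω₂}  = {ω₃, ω₄}ᶜ
  {ω₁, ω₄}  = {ω₂, ω₃}ᶜ
  (now 16)
After Step 4 the family is unchanged; done.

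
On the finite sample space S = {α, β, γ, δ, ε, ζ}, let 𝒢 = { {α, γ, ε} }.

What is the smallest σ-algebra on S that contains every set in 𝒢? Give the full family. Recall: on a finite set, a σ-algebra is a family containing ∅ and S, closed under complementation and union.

Take S₀ = 𝒢 ∪ {∅, S} = { {}, {α, γ, ε}, S }.
Round 1: 1 new —
  {β, δ, ζ}  = {α, γ, ε}ᶜ
  |family| = 4
Round 2: stable.

Hence σ(𝒢) has 4 members: { {}, {α, γ, ε}, {β, δ, ζ}, S }.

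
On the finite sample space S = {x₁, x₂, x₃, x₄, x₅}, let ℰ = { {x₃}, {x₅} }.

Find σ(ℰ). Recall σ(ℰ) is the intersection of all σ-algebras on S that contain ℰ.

σ(ℰ) = { {}, {x₃}, {x₅}, {x₃, x₅}, {x₁, x₂, x₄}, {x₁, x₂, x₃, x₄}, {x₁, x₂, x₄, x₅}, S }

Working:
Start: ℰ ∪ {∅, S} = { {}, {x₃}, {x₅}, S }.
Round 1. New:
  {x₃, x₅}  = {x₃} ∪ {x₅}
  {x₁, x₂, x₃, x₄}  = ᶜ of {x₅}
  {x₁, x₂, x₄, x₅}  = ᶜ of {x₃}
  — 7 sets.
Round 2 adds 1:
  {x₁, x₂, x₄}  = ᶜ of {x₃, x₅}
  — 8 sets.
Round 3: already closed under ᶜ and ∪.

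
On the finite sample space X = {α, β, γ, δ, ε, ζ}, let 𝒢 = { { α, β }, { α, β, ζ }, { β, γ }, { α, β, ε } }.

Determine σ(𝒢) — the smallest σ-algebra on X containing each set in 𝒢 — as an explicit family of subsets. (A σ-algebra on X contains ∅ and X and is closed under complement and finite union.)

σ(𝒢) (64 sets): { ∅, { α }, { β }, { γ }, { δ }, { ε }, { ζ }, { α, β }, { α, γ }, { α, δ }, { α, ε }, { α, ζ }, { β, γ }, { β, δ }, { β, ε }, { β, ζ }, { γ, δ }, { γ, ε }, { γ, ζ }, { δ, ε }, { δ, ζ }, { ε, ζ }, { α, β, γ }, { α, β, δ }, { α, β, ε }, { α, β, ζ }, { α, γ, δ }, { α, γ, ε }, { α, γ, ζ }, { α, δ, ε }, { α, δ, ζ }, { α, ε, ζ }, { β, γ, δ }, { β, γ, ε }, { β, γ, ζ }, { β, δ, ε }, { β, δ, ζ }, { β, ε, ζ }, { γ, δ, ε }, { γ, δ, ζ }, { γ, ε, ζ }, { δ, ε, ζ }, { α, β, γ, δ }, { α, β, γ, ε }, { α, β, γ, ζ }, { α, β, δ, ε }, { α, β, δ, ζ }, { α, β, ε, ζ }, { α, γ, δ, ε }, { α, γ, δ, ζ }, { α, γ, ε, ζ }, { α, δ, ε, ζ }, { β, γ, δ, ε }, { β, γ, δ, ζ }, { β, γ, ε, ζ }, { β, δ, ε, ζ }, { γ, δ, ε, ζ }, { α, β, γ, δ, ε }, { α, β, γ, δ, ζ }, { α, β, γ, ε, ζ }, { α, β, δ, ε, ζ }, { α, γ, δ, ε, ζ }, { β, γ, δ, ε, ζ }, X }

Derivation:
Initial family (6 sets): { ∅, { α, β }, { β, γ }, { α, β, ε }, { α, β, ζ }, X }.
Step 1: 8 new —
  { α, β, γ }  = { β, γ } ∪ { α, β }
  { γ, δ, ε }  = { α, β, ζ }ᶜ
  { γ, δ, ζ }  = { α, β, ε }ᶜ
  { α, β, γ, ε }  = { α, β, ε } ∪ { β, γ }
  { α, β, γ, ζ }  = { β, γ } ∪ { α, β, ζ }
  { α, β, ε, ζ }  = { α, β, ε } ∪ { α, β, ζ }
  { α, δ, ε, ζ }  = { β, γ }ᶜ
  { γ, δ, ε, ζ }  = { α, β }ᶜ
  [14 total]
Step 2 adds 12:
  { γ, δ }  = { α, β, ε, ζ }ᶜ
  { δ, ε }  = { α, β, γ, ζ }ᶜ
  { δ, ζ }  = { α, β, γ, ε }ᶜ
  { δ, ε, ζ }  = { α, β, γ }ᶜ
  { β, γ, δ, ε }  = { γ, δ, ε } ∪ { β, γ }
  { β, γ, δ, ζ }  = { β, γ } ∪ { γ, δ, ζ }
  { α, β, γ, δ, ε }  = { γ, δ, ε } ∪ { α, β, γ }
  { α, β, γ, δ, ζ }  = { α, β, γ } ∪ { γ, δ, ζ }
  { α, β, γ, ε, ζ }  = { α, β, γ } ∪ { α, β, ε, ζ }
  { α, β, δ, ε, ζ }  = { α, β } ∪ { α, δ, ε, ζ }
  { α, γ, δ, ε, ζ }  = { γ, δ, ε } ∪ { α, δ, ε, ζ }
  { β, γ, δ, ε, ζ }  = { γ, δ, ε, ζ } ∪ { β, γ }
  [26 total]
Step 3 adds 12:
  { α }  = { β, γ, δ, ε, ζ }ᶜ
  { β }  = { α, γ, δ, ε, ζ }ᶜ
  { γ }  = { α, β, δ, ε, ζ }ᶜ
  { δ }  = { α, β, γ, ε, ζ }ᶜ
  { ε }  = { α, β, γ, δ, ζ }ᶜ
  { ζ }  = { α, β, γ, δ, ε }ᶜ
  { α, ε }  = { β, γ, δ, ζ }ᶜ
  { α, ζ }  = { β, γ, δ, ε }ᶜ
  { β, γ, δ }  = { γ, δ } ∪ { β, γ }
  { α, β, γ, δ }  = { γ, δ } ∪ { α, β, γ }
  { α, β, δ, ε }  = { δ, ε } ∪ { α, β }
  { α, β, δ, ζ }  = { δ, ζ } ∪ { α, β }
  [38 total]
Step 4. New:
  { α, γ }  = { γ } ∪ { α }
  { α, δ }  = { δ } ∪ { α }
  { β, δ }  = { β } ∪ { δ }
  { β, ε }  = { β } ∪ { ε }
  { β, ζ }  = { β } ∪ { ζ }
  { γ, ε }  = { α, β, δ, ζ }ᶜ
  { γ, ζ }  = { α, β, δ, ε }ᶜ
  { ε, ζ }  = { α, β, γ, δ }ᶜ
  { α, β, δ }  = { α, β } ∪ { δ }
  { α, γ, δ }  = { γ, δ } ∪ { α }
  { α, γ, ε }  = { γ } ∪ { α, ε }
  { α, γ, ζ }  = { α, ζ } ∪ { γ }
  { α, δ, ε }  = { δ, ε } ∪ { α }
  { α, δ, ζ }  = { α, ζ } ∪ { δ }
  { α, ε, ζ }  = { β, γ, δ }ᶜ
  { β, γ, ε }  = { β, γ } ∪ { ε }
  { β, γ, ζ }  = { β, γ } ∪ { ζ }
  { β, δ, ε }  = { β } ∪ { δ, ε }
  { β, δ, ζ }  = { β } ∪ { δ, ζ }
  { α, γ, δ, ε }  = { γ, δ } ∪ { α, ε }
  { α, γ, δ, ζ }  = { γ, δ } ∪ { α, ζ }
  { β, δ, ε, ζ }  = { β } ∪ { δ, ε, ζ }
  [60 total]
Step 5: 4 new —
  { β, ε, ζ }  = { α, γ, δ }ᶜ
  { γ, ε, ζ }  = { α, β, δ }ᶜ
  { α, γ, ε, ζ }  = { β, δ }ᶜ
  { β, γ, ε, ζ }  = { α, δ }ᶜ
  [64 total]
Step 6: closed — nothing new.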